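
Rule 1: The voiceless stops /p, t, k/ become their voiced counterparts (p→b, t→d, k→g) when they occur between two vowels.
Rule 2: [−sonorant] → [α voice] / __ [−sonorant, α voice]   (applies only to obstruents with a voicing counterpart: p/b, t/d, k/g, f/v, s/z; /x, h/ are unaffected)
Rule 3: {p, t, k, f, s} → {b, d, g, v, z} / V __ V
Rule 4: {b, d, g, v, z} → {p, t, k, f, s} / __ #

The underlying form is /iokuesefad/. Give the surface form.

Rule 1 (intervocalic voicing): /k/ is a voiceless stop between vowels /o/ and /u/, so it voices to [g]. /iokuesefad/ → ioguesefad.
Rule 2 (regressive voicing assimilation): no segment meets the environment; /ioguesefad/ is unchanged.
Rule 3 (intervocalic voicing): /s/ is a voiceless obstruent between vowels /e/ and /e/, so it voices to [z]. /f/ is a voiceless obstruent between vowels /e/ and /a/, so it voices to [v]. /ioguesefad/ → ioguezevad.
Rule 4 (final devoicing): /d/ is a voiced obstruent in word-final position, so it devoices to [t]. /ioguezevad/ → ioguezevat.

ioguezevat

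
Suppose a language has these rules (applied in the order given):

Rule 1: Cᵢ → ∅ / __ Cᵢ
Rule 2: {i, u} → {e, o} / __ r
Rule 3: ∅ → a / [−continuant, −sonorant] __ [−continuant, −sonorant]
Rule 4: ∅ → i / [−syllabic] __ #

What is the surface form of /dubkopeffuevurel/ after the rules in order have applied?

dubakopefuevoreli

Rule 1 (degemination): /ff/ is a geminate; the first /f/ deletes. /dubkopeffuevurel/ → dubkopefuevurel.
Rule 2 (pre-rhotic lowering): /u/ is a high vowel immediately before /r/, so it lowers to [o]. /dubkopefuevurel/ → dubkopefuevorel.
Rule 3 (stop-cluster a-epenthesis): /b/ and /k/ form a stop–stop cluster, so [a] is inserted between them. /dubkopefuevorel/ → dubakopefuevorel.
Rule 4 (final i-epenthesis): the form ends in the consonant /l/, so [i] is inserted word-finally. /dubakopefuevorel/ → dubakopefuevoreli.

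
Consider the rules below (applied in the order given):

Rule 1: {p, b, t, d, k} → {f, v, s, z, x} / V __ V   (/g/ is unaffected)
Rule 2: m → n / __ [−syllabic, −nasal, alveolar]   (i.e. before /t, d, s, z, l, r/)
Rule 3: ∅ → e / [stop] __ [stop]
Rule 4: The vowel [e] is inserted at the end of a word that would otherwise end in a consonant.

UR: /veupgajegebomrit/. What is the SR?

Rule 1 (intervocalic spirantization): /b/ is a stop between vowels /e/ and /o/, so it spirantizes to the fricative [v]. /veupgajegebomrit/ → veupgajegevomrit.
Rule 2 (nasal place assimilation): /m/ precedes the alveolar consonant /r/, so it assimilates in place to [n]. /veupgajegevomrit/ → veupgajegevonrit.
Rule 3 (stop-cluster e-epenthesis): /p/ and /g/ form a stop–stop cluster, so [e] is inserted between them. /veupgajegevonrit/ → veupegajegevonrit.
Rule 4 (final e-epenthesis): the form ends in the consonant /t/, so [e] is inserted word-finally. /veupegajegevonrit/ → veupegajegevonrite.

veupegajegevonrite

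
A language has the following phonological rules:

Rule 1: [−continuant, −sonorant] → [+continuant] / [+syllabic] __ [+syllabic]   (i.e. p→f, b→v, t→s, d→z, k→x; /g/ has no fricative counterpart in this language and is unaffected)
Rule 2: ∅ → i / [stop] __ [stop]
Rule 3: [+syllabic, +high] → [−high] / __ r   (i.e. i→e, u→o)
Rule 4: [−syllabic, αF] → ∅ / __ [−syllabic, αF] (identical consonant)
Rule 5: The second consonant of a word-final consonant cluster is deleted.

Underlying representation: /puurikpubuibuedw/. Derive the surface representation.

puorikipuvuivued

Rule 1 (intervocalic spirantization): /b/ is a stop between vowels /u/ and /u/, so it spirantizes to the fricative [v]. /b/ is a stop between vowels /i/ and /u/, so it spirantizes to the fricative [v]. /puurikpubuibuedw/ → puurikpuvuivuedw.
Rule 2 (stop-cluster i-epenthesis): /k/ and /p/ form a stop–stop cluster, so [i] is inserted between them. /puurikpuvuivuedw/ → puurikipuvuivuedw.
Rule 3 (pre-rhotic lowering): /u/ is a high vowel immediately before /r/, so it lowers to [o]. /puurikipuvuivuedw/ → puorikipuvuivuedw.
Rule 4 (degemination): no segment meets the environment; /puorikipuvuivuedw/ is unchanged.
Rule 5 (final cluster simplification): /w/ is the second consonant of a word-final cluster /dw/, so it deletes. /puorikipuvuivuedw/ → puorikipuvuivued.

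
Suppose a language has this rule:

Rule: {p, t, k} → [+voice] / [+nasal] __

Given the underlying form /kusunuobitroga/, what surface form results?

kusunuobitroga

No segment of /kusunuobitroga/ meets the structural description of the rule, so the form surfaces unchanged.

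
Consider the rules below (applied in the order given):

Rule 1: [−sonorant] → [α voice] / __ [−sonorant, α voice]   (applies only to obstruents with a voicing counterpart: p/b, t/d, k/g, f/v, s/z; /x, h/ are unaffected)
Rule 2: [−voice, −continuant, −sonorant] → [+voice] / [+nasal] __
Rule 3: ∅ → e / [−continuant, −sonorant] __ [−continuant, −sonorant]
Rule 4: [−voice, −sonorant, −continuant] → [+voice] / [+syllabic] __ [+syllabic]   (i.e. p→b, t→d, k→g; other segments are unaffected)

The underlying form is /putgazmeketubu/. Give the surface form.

Rule 1 (regressive voicing assimilation): /t/ precedes the voiced obstruent /g/, so it voices to [d] by assimilation. /putgazmeketubu/ → pudgazmeketubu.
Rule 2 (post-nasal voicing): no segment meets the environment; /pudgazmeketubu/ is unchanged.
Rule 3 (stop-cluster e-epenthesis): /d/ and /g/ form a stop–stop cluster, so [e] is inserted between them. /pudgazmeketubu/ → pudegazmeketubu.
Rule 4 (intervocalic voicing): /k/ is a voiceless stop between vowels /e/ and /e/, so it voices to [g]. /t/ is a voiceless stop between vowels /e/ and /u/, so it voices to [d]. /pudegazmeketubu/ → pudegazmegedubu.

pudegazmegedubu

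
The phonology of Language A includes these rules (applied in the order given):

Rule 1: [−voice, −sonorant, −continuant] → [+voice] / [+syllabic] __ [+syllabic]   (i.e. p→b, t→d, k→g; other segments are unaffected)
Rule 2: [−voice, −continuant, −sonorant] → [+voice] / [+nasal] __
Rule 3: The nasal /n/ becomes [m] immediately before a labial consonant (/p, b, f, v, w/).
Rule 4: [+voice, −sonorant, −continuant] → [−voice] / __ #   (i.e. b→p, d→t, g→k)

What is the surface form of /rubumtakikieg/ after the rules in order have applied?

rubumdagigiek

Rule 1 (intervocalic voicing): /k/ is a voiceless stop between vowels /a/ and /i/, so it voices to [g]. /k/ is a voiceless stop between vowels /i/ and /i/, so it voices to [g]. /rubumtakikieg/ → rubumtagigieg.
Rule 2 (post-nasal voicing): /t/ is a voiceless stop immediately after the nasal /m/, so it voices to [d]. /rubumtagigieg/ → rubumdagigieg.
Rule 3 (nasal place assimilation): no segment meets the environment; /rubumdagigieg/ is unchanged.
Rule 4 (final devoicing): /g/ is a voiced stop in word-final position, so it devoices to [k]. /rubumdagigieg/ → rubumdagigiek.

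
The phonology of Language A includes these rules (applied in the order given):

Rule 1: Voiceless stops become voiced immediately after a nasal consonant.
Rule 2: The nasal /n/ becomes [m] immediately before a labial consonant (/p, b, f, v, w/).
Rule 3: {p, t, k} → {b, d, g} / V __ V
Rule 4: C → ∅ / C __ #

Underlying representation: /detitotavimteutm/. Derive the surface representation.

Rule 1 (post-nasal voicing): /t/ is a voiceless stop immediately after the nasal /m/, so it voices to [d]. /detitotavimteutm/ → detitotavimdeutm.
Rule 2 (nasal place assimilation): no segment meets the environment; /detitotavimdeutm/ is unchanged.
Rule 3 (intervocalic voicing): /t/ is a voiceless stop between vowels /e/ and /i/, so it voices to [d]. /t/ is a voiceless stop between vowels /i/ and /o/, so it voices to [d]. /t/ is a voiceless stop between vowels /o/ and /a/, so it voices to [d]. /detitotavimdeutm/ → dedidodavimdeutm.
Rule 4 (final cluster simplification): /m/ is the second consonant of a word-final cluster /tm/, so it deletes. /dedidodavimdeutm/ → dedidodavimdeut.

dedidodavimdeut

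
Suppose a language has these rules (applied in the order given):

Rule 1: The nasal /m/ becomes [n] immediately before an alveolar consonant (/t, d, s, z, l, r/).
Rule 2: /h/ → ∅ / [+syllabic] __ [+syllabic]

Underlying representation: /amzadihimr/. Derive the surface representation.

Rule 1 (nasal place assimilation): /m/ precedes the alveolar consonant /z/, so it assimilates in place to [n]. /m/ precedes the alveolar consonant /r/, so it assimilates in place to [n]. /amzadihimr/ → anzadihinr.
Rule 2 (intervocalic h-deletion): /h/ occurs between vowels /i/ and /i/, so it deletes. /anzadihinr/ → anzadiinr.

anzadiinr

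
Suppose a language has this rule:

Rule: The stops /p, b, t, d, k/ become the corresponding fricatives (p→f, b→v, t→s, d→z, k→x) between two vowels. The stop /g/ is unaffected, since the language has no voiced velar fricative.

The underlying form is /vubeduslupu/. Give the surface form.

/b/ is a stop between vowels /u/ and /e/, so it spirantizes to the fricative [v].
/d/ is a stop between vowels /e/ and /u/, so it spirantizes to the fricative [z].
/p/ is a stop between vowels /u/ and /u/, so it spirantizes to the fricative [f].
Surface form: [vuvezuslufu].

vuvezuslufu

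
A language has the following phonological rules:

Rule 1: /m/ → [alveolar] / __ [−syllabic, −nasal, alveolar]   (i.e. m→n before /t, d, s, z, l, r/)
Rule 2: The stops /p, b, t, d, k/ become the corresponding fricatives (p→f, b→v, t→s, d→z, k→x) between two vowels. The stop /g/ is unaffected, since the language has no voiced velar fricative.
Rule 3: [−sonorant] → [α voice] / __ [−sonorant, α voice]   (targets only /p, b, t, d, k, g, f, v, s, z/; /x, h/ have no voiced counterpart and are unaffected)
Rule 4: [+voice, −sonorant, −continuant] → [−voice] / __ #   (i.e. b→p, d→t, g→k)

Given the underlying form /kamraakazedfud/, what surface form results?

Rule 1 (nasal place assimilation): /m/ precedes the alveolar consonant /r/, so it assimilates in place to [n]. /kamraakazedfud/ → kanraakazedfud.
Rule 2 (intervocalic spirantization): /k/ is a stop between vowels /a/ and /a/, so it spirantizes to the fricative [x]. /kanraakazedfud/ → kanraaxazedfud.
Rule 3 (regressive voicing assimilation): /d/ precedes the voiceless obstruent /f/, so it devoices to [t] by assimilation. /kanraaxazedfud/ → kanraaxazetfud.
Rule 4 (final devoicing): /d/ is a voiced stop in word-final position, so it devoices to [t]. /kanraaxazetfud/ → kanraaxazetfut.

kanraaxazetfut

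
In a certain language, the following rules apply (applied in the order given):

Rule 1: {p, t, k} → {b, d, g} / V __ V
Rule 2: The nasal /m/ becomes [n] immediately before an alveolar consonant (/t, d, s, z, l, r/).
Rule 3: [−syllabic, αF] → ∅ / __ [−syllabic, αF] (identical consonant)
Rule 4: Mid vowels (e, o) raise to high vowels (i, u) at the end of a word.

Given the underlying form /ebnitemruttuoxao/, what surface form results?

Rule 1 (intervocalic voicing): /t/ is a voiceless stop between vowels /i/ and /e/, so it voices to [d]. /ebnitemruttuoxao/ → ebnidemruttuoxao.
Rule 2 (nasal place assimilation): /m/ precedes the alveolar consonant /r/, so it assimilates in place to [n]. /ebnidemruttuoxao/ → ebnidenruttuoxao.
Rule 3 (degemination): /tt/ is a geminate; the first /t/ deletes. /ebnidenruttuoxao/ → ebnidenrutuoxao.
Rule 4 (final vowel raising): /o/ is a mid vowel in word-final position, so it raises to [u]. /ebnidenrutuoxao/ → ebnidenrutuoxau.

ebnidenrutuoxau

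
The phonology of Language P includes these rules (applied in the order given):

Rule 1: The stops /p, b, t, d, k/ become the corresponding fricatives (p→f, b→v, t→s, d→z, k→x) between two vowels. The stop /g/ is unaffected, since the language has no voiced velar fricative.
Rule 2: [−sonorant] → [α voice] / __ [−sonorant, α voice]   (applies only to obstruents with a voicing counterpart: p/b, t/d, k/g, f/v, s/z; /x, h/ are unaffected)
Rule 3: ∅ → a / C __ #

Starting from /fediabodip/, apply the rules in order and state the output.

feziavozipa

Rule 1 (intervocalic spirantization): /d/ is a stop between vowels /e/ and /i/, so it spirantizes to the fricative [z]. /b/ is a stop between vowels /a/ and /o/, so it spirantizes to the fricative [v]. /d/ is a stop between vowels /o/ and /i/, so it spirantizes to the fricative [z]. /fediabodip/ → feziavozip.
Rule 2 (regressive voicing assimilation): no segment meets the environment; /feziavozip/ is unchanged.
Rule 3 (final a-epenthesis): the form ends in the consonant /p/, so [a] is inserted word-finally. /feziavozip/ → feziavozipa.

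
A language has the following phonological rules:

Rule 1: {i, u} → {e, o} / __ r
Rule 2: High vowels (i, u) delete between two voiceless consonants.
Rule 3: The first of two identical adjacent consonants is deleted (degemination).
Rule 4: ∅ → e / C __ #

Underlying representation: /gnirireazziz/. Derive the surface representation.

Rule 1 (pre-rhotic lowering): /i/ is a high vowel immediately before /r/, so it lowers to [e]. /i/ is a high vowel immediately before /r/, so it lowers to [e]. /gnirireazziz/ → gnerereazziz.
Rule 2 (high vowel syncope): no segment meets the environment; /gnerereazziz/ is unchanged.
Rule 3 (degemination): /zz/ is a geminate; the first /z/ deletes. /gnerereazziz/ → gnerereaziz.
Rule 4 (final e-epenthesis): the form ends in the consonant /z/, so [e] is inserted word-finally. /gnerereaziz/ → gnerereazize.

gnerereazize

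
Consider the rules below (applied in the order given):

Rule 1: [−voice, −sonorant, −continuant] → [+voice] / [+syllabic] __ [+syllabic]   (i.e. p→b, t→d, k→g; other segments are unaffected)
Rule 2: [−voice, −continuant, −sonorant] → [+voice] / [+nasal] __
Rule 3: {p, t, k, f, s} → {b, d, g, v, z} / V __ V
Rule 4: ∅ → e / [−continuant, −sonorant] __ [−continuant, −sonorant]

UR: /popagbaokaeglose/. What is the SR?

pobagebaogaegloze

Rule 1 (intervocalic voicing): /p/ is a voiceless stop between vowels /o/ and /a/, so it voices to [b]. /k/ is a voiceless stop between vowels /o/ and /a/, so it voices to [g]. /popagbaokaeglose/ → pobagbaogaeglose.
Rule 2 (post-nasal voicing): no segment meets the environment; /pobagbaogaeglose/ is unchanged.
Rule 3 (intervocalic voicing): /s/ is a voiceless obstruent between vowels /o/ and /e/, so it voices to [z]. /pobagbaogaeglose/ → pobagbaogaegloze.
Rule 4 (stop-cluster e-epenthesis): /g/ and /b/ form a stop–stop cluster, so [e] is inserted between them. /pobagbaogaegloze/ → pobagebaogaegloze.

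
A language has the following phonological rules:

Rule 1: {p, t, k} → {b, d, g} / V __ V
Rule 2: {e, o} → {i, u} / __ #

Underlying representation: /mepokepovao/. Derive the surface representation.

Rule 1 (intervocalic voicing): /p/ is a voiceless stop between vowels /e/ and /o/, so it voices to [b]. /k/ is a voiceless stop between vowels /o/ and /e/, so it voices to [g]. /p/ is a voiceless stop between vowels /e/ and /o/, so it voices to [b]. /mepokepovao/ → mebogebovao.
Rule 2 (final vowel raising): /o/ is a mid vowel in word-final position, so it raises to [u]. /mebogebovao/ → mebogebovau.

mebogebovau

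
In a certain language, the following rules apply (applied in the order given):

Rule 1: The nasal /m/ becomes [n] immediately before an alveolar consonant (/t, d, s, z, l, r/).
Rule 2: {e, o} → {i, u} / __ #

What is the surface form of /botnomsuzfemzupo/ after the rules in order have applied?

Rule 1 (nasal place assimilation): /m/ precedes the alveolar consonant /s/, so it assimilates in place to [n]. /m/ precedes the alveolar consonant /z/, so it assimilates in place to [n]. /botnomsuzfemzupo/ → botnonsuzfenzupo.
Rule 2 (final vowel raising): /o/ is a mid vowel in word-final position, so it raises to [u]. /botnonsuzfenzupo/ → botnonsuzfenzupu.

botnonsuzfenzupu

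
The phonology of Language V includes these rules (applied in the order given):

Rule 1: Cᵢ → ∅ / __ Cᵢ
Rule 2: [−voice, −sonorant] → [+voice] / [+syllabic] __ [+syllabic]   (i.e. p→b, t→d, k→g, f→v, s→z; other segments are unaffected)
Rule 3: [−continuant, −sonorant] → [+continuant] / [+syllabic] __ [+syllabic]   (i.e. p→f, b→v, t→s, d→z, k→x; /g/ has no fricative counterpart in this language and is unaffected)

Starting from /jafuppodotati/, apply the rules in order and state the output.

Rule 1 (degemination): /pp/ is a geminate; the first /p/ deletes. /jafuppodotati/ → jafupodotati.
Rule 2 (intervocalic voicing): /f/ is a voiceless obstruent between vowels /a/ and /u/, so it voices to [v]. /p/ is a voiceless obstruent between vowels /u/ and /o/, so it voices to [b]. /t/ is a voiceless obstruent between vowels /o/ and /a/, so it voices to [d]. /t/ is a voiceless obstruent between vowels /a/ and /i/, so it voices to [d]. /jafupodotati/ → javubododadi.
Rule 3 (intervocalic spirantization): /b/ is a stop between vowels /u/ and /o/, so it spirantizes to the fricative [v]. /d/ is a stop between vowels /o/ and /o/, so it spirantizes to the fricative [z]. /d/ is a stop between vowels /o/ and /a/, so it spirantizes to the fricative [z]. /d/ is a stop between vowels /a/ and /i/, so it spirantizes to the fricative [z]. /javubododadi/ → javuvozozazi.

javuvozozazi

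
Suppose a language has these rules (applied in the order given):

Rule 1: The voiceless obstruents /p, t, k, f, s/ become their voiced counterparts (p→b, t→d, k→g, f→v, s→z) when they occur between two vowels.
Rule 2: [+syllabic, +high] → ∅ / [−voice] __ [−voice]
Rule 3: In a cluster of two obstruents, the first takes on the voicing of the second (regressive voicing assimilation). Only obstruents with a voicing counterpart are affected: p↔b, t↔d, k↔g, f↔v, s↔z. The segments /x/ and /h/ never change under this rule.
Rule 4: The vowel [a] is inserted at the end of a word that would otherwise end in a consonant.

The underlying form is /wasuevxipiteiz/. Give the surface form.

wazuefxibideiza

Rule 1 (intervocalic voicing): /s/ is a voiceless obstruent between vowels /a/ and /u/, so it voices to [z]. /p/ is a voiceless obstruent between vowels /i/ and /i/, so it voices to [b]. /t/ is a voiceless obstruent between vowels /i/ and /e/, so it voices to [d]. /wasuevxipiteiz/ → wazuevxibideiz.
Rule 2 (high vowel syncope): no segment meets the environment; /wazuevxibideiz/ is unchanged.
Rule 3 (regressive voicing assimilation): /v/ precedes the voiceless obstruent /x/, so it devoices to [f] by assimilation. /wazuevxibideiz/ → wazuefxibideiz.
Rule 4 (final a-epenthesis): the form ends in the consonant /z/, so [a] is inserted word-finally. /wazuefxibideiz/ → wazuefxibideiza.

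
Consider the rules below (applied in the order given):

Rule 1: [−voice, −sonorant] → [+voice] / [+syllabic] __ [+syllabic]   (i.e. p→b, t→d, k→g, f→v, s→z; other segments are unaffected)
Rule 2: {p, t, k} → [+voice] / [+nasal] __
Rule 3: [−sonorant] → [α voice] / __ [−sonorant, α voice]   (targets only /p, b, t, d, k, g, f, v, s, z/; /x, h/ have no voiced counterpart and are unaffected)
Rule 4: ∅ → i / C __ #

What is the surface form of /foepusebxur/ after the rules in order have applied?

Rule 1 (intervocalic voicing): /p/ is a voiceless obstruent between vowels /e/ and /u/, so it voices to [b]. /s/ is a voiceless obstruent between vowels /u/ and /e/, so it voices to [z]. /foepusebxur/ → foebuzebxur.
Rule 2 (post-nasal voicing): no segment meets the environment; /foebuzebxur/ is unchanged.
Rule 3 (regressive voicing assimilation): /b/ precedes the voiceless obstruent /x/, so it devoices to [p] by assimilation. /foebuzebxur/ → foebuzepxur.
Rule 4 (final i-epenthesis): the form ends in the consonant /r/, so [i] is inserted word-finally. /foebuzepxur/ → foebuzepxuri.

foebuzepxuri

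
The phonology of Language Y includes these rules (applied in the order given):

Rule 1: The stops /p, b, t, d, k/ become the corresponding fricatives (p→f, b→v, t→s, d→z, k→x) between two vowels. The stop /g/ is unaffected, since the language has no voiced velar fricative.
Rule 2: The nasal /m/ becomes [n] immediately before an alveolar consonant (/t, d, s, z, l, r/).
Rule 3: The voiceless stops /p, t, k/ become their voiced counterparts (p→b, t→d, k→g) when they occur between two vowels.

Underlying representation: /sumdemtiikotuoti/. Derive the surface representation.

sundentiixosuosi

Rule 1 (intervocalic spirantization): /k/ is a stop between vowels /i/ and /o/, so it spirantizes to the fricative [x]. /t/ is a stop between vowels /o/ and /u/, so it spirantizes to the fricative [s]. /t/ is a stop between vowels /o/ and /i/, so it spirantizes to the fricative [s]. /sumdemtiikotuoti/ → sumdemtiixosuosi.
Rule 2 (nasal place assimilation): /m/ precedes the alveolar consonant /d/, so it assimilates in place to [n]. /m/ precedes the alveolar consonant /t/, so it assimilates in place to [n]. /sumdemtiixosuosi/ → sundentiixosuosi.
Rule 3 (intervocalic voicing): no segment meets the environment; /sundentiixosuosi/ is unchanged.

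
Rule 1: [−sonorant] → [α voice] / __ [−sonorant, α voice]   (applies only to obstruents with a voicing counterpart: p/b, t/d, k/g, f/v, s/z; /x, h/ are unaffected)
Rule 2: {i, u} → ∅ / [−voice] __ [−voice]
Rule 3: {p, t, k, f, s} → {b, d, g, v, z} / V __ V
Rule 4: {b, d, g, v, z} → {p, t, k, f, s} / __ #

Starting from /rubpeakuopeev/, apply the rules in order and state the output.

ruppeaguobeef

Rule 1 (regressive voicing assimilation): /b/ precedes the voiceless obstruent /p/, so it devoices to [p] by assimilation. /rubpeakuopeev/ → ruppeakuopeev.
Rule 2 (high vowel syncope): no segment meets the environment; /ruppeakuopeev/ is unchanged.
Rule 3 (intervocalic voicing): /k/ is a voiceless obstruent between vowels /a/ and /u/, so it voices to [g]. /p/ is a voiceless obstruent between vowels /o/ and /e/, so it voices to [b]. /ruppeakuopeev/ → ruppeaguobeev.
Rule 4 (final devoicing): /v/ is a voiced obstruent in word-final position, so it devoices to [f]. /ruppeaguobeev/ → ruppeaguobeef.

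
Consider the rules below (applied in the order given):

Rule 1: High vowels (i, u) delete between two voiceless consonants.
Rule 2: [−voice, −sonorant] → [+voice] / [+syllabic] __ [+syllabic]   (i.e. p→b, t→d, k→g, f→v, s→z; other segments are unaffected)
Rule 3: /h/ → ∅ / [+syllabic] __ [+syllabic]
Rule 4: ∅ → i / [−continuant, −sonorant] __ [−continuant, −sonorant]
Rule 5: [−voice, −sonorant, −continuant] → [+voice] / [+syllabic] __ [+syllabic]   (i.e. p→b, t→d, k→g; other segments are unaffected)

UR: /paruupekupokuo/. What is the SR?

paruubegiboguo

Rule 1 (high vowel syncope): /u/ is a high vowel flanked by voiceless consonants /k/ and /p/, so it deletes. /paruupekupokuo/ → paruupekpokuo.
Rule 2 (intervocalic voicing): /p/ is a voiceless obstruent between vowels /u/ and /e/, so it voices to [b]. /k/ is a voiceless obstruent between vowels /o/ and /u/, so it voices to [g]. /paruupekpokuo/ → paruubekpoguo.
Rule 3 (intervocalic h-deletion): no segment meets the environment; /paruubekpoguo/ is unchanged.
Rule 4 (stop-cluster i-epenthesis): /k/ and /p/ form a stop–stop cluster, so [i] is inserted between them. /paruubekpoguo/ → paruubekipoguo.
Rule 5 (intervocalic voicing): /k/ is a voiceless stop between vowels /e/ and /i/, so it voices to [g]. /p/ is a voiceless stop between vowels /i/ and /o/, so it voices to [b]. /paruubekipoguo/ → paruubegiboguo.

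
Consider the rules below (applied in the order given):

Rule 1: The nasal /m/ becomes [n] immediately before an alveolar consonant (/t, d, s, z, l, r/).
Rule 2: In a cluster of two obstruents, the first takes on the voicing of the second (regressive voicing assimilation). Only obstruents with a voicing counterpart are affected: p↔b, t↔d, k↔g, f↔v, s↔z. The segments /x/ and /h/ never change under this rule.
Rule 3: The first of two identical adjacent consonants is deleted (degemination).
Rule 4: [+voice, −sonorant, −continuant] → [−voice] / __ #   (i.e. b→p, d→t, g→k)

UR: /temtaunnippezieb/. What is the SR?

tentaunipeziep

Rule 1 (nasal place assimilation): /m/ precedes the alveolar consonant /t/, so it assimilates in place to [n]. /temtaunnippezieb/ → tentaunnippezieb.
Rule 2 (regressive voicing assimilation): no segment meets the environment; /tentaunnippezieb/ is unchanged.
Rule 3 (degemination): /nn/ is a geminate; the first /n/ deletes. /pp/ is a geminate; the first /p/ deletes. /tentaunnippezieb/ → tentaunipezieb.
Rule 4 (final devoicing): /b/ is a voiced stop in word-final position, so it devoices to [p]. /tentaunipezieb/ → tentaunipeziep.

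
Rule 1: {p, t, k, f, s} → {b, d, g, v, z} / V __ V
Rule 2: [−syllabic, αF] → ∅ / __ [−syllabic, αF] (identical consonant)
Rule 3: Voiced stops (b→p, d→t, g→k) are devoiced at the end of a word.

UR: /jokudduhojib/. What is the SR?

joguduhojip

Rule 1 (intervocalic voicing): /k/ is a voiceless obstruent between vowels /o/ and /u/, so it voices to [g]. /jokudduhojib/ → jogudduhojib.
Rule 2 (degemination): /dd/ is a geminate; the first /d/ deletes. /jogudduhojib/ → joguduhojib.
Rule 3 (final devoicing): /b/ is a voiced stop in word-final position, so it devoices to [p]. /joguduhojib/ → joguduhojip.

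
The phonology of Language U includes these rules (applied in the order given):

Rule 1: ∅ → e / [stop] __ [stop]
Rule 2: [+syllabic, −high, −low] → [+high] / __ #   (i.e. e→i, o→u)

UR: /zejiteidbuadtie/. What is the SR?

zejiteidebuadetii

Rule 1 (stop-cluster e-epenthesis): /d/ and /b/ form a stop–stop cluster, so [e] is inserted between them. /d/ and /t/ form a stop–stop cluster, so [e] is inserted between them. /zejiteidbuadtie/ → zejiteidebuadetie.
Rule 2 (final vowel raising): /e/ is a mid vowel in word-final position, so it raises to [i]. /zejiteidebuadetie/ → zejiteidebuadetii.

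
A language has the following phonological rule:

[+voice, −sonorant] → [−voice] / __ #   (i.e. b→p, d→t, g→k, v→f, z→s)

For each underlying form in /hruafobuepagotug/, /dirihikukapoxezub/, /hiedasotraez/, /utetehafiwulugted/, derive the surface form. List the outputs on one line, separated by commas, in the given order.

hruafobuepagotuk, dirihikukapoxezup, hiedasotraes, utetehafiwulugtet

/hruafobuepagotug/: /g/ is a voiced obstruent in word-final position, so it devoices to [k]. → [hruafobuepagotuk].
/dirihikukapoxezub/: /b/ is a voiced obstruent in word-final position, so it devoices to [p]. → [dirihikukapoxezup].
/hiedasotraez/: /z/ is a voiced obstruent in word-final position, so it devoices to [s]. → [hiedasotraes].
/utetehafiwulugted/: /d/ is a voiced obstruent in word-final position, so it devoices to [t]. → [utetehafiwulugtet].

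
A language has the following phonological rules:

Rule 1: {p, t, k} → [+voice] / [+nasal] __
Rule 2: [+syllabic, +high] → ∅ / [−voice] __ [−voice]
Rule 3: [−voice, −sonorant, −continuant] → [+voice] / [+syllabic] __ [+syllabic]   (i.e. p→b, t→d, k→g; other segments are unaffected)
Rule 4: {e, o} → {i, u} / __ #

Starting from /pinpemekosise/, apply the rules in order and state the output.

pinbemegossi

Rule 1 (post-nasal voicing): /p/ is a voiceless stop immediately after the nasal /n/, so it voices to [b]. /pinpemekosise/ → pinbemekosise.
Rule 2 (high vowel syncope): /i/ is a high vowel flanked by voiceless consonants /s/ and /s/, so it deletes. /pinbemekosise/ → pinbemekosse.
Rule 3 (intervocalic voicing): /k/ is a voiceless stop between vowels /e/ and /o/, so it voices to [g]. /pinbemekosse/ → pinbemegosse.
Rule 4 (final vowel raising): /e/ is a mid vowel in word-final position, so it raises to [i]. /pinbemegosse/ → pinbemegossi.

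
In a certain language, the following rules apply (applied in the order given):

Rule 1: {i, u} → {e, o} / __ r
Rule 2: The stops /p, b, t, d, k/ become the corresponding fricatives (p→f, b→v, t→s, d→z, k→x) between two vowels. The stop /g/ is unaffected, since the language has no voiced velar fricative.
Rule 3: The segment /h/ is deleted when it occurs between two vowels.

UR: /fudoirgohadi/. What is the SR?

fuzoergoazi

Rule 1 (pre-rhotic lowering): /i/ is a high vowel immediately before /r/, so it lowers to [e]. /fudoirgohadi/ → fudoergohadi.
Rule 2 (intervocalic spirantization): /d/ is a stop between vowels /u/ and /o/, so it spirantizes to the fricative [z]. /d/ is a stop between vowels /a/ and /i/, so it spirantizes to the fricative [z]. /fudoergohadi/ → fuzoergohazi.
Rule 3 (intervocalic h-deletion): /h/ occurs between vowels /o/ and /a/, so it deletes. /fuzoergohazi/ → fuzoergoazi.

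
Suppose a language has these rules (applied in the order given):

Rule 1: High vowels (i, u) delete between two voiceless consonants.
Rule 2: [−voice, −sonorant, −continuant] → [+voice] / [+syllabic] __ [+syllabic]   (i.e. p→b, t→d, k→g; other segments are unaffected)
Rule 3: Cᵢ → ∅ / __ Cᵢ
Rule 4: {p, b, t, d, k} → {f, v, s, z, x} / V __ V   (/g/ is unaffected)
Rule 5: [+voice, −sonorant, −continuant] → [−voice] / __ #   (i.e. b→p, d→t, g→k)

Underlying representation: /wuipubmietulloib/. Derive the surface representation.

wuivubmiezuloip

Rule 1 (high vowel syncope): no segment meets the environment; /wuipubmietulloib/ is unchanged.
Rule 2 (intervocalic voicing): /p/ is a voiceless stop between vowels /i/ and /u/, so it voices to [b]. /t/ is a voiceless stop between vowels /e/ and /u/, so it voices to [d]. /wuipubmietulloib/ → wuibubmiedulloib.
Rule 3 (degemination): /ll/ is a geminate; the first /l/ deletes. /wuibubmiedulloib/ → wuibubmieduloib.
Rule 4 (intervocalic spirantization): /b/ is a stop between vowels /i/ and /u/, so it spirantizes to the fricative [v]. /d/ is a stop between vowels /e/ and /u/, so it spirantizes to the fricative [z]. /wuibubmieduloib/ → wuivubmiezuloib.
Rule 5 (final devoicing): /b/ is a voiced stop in word-final position, so it devoices to [p]. /wuivubmiezuloib/ → wuivubmiezuloip.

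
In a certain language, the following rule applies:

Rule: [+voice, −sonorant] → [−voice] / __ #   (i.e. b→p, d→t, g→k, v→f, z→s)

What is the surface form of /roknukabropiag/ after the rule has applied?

roknukabropiak

Scanning /roknukabropiag/: /b/ at position 8 is not in the conditioning environment; /g/ is a voiced obstruent in word-final position, so it devoices to [k].
Result: [roknukabropiak].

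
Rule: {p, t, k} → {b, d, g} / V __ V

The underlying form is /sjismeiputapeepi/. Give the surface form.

sjismeibudabeebi

/p/ is a voiceless stop between vowels /i/ and /u/, so it voices to [b].
/t/ is a voiceless stop between vowels /u/ and /a/, so it voices to [d].
/p/ is a voiceless stop between vowels /a/ and /e/, so it voices to [b].
/p/ is a voiceless stop between vowels /e/ and /i/, so it voices to [b].
Surface form: [sjismeibudabeebi].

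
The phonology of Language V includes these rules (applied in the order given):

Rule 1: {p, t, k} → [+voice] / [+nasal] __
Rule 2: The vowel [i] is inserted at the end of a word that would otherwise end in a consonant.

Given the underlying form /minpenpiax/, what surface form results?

Rule 1 (post-nasal voicing): /p/ is a voiceless stop immediately after the nasal /n/, so it voices to [b]. /p/ is a voiceless stop immediately after the nasal /n/, so it voices to [b]. /minpenpiax/ → minbenbiax.
Rule 2 (final i-epenthesis): the form ends in the consonant /x/, so [i] is inserted word-finally. /minbenbiax/ → minbenbiaxi.

minbenbiaxi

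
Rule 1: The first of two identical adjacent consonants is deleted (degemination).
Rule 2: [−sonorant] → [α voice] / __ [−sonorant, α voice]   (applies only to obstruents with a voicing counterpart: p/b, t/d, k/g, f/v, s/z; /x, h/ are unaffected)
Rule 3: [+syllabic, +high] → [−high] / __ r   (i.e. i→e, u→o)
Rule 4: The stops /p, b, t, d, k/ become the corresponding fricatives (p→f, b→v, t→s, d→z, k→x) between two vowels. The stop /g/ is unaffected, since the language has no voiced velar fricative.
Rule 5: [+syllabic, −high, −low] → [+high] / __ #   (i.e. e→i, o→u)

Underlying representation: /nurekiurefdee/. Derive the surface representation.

norexiorevdei

Rule 1 (degemination): no segment meets the environment; /nurekiurefdee/ is unchanged.
Rule 2 (regressive voicing assimilation): /f/ precedes the voiced obstruent /d/, so it voices to [v] by assimilation. /nurekiurefdee/ → nurekiurevdee.
Rule 3 (pre-rhotic lowering): /u/ is a high vowel immediately before /r/, so it lowers to [o]. /u/ is a high vowel immediately before /r/, so it lowers to [o]. /nurekiurevdee/ → norekiorevdee.
Rule 4 (intervocalic spirantization): /k/ is a stop between vowels /e/ and /i/, so it spirantizes to the fricative [x]. /norekiorevdee/ → norexiorevdee.
Rule 5 (final vowel raising): /e/ is a mid vowel in word-final position, so it raises to [i]. /norexiorevdee/ → norexiorevdei.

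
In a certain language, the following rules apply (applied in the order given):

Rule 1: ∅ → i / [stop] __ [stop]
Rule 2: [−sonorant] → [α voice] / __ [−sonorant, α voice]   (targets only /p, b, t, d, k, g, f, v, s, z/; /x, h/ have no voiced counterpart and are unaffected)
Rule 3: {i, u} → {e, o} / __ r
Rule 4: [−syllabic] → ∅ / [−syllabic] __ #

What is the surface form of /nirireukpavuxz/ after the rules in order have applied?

nerereukipavux

Rule 1 (stop-cluster i-epenthesis): /k/ and /p/ form a stop–stop cluster, so [i] is inserted between them. /nirireukpavuxz/ → nirireukipavuxz.
Rule 2 (regressive voicing assimilation): no segment meets the environment; /nirireukipavuxz/ is unchanged.
Rule 3 (pre-rhotic lowering): /i/ is a high vowel immediately before /r/, so it lowers to [e]. /i/ is a high vowel immediately before /r/, so it lowers to [e]. /nirireukipavuxz/ → nerereukipavuxz.
Rule 4 (final cluster simplification): /z/ is the second consonant of a word-final cluster /xz/, so it deletes. /nerereukipavuxz/ → nerereukipavux.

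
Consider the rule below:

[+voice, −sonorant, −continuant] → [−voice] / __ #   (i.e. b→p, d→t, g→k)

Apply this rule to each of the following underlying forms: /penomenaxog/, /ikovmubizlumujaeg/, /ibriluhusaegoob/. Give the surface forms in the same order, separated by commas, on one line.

/penomenaxog/: /g/ is a voiced stop in word-final position, so it devoices to [k]. → [penomenaxok].
/ikovmubizlumujaeg/: /g/ is a voiced stop in word-final position, so it devoices to [k]. → [ikovmubizlumujaek].
/ibriluhusaegoob/: /b/ is a voiced stop in word-final position, so it devoices to [p]. → [ibriluhusaegoop].

penomenaxok, ikovmubizlumujaek, ibriluhusaegoop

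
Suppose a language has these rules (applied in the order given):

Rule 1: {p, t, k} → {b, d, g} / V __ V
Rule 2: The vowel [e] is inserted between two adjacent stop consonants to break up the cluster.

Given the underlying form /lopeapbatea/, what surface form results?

lobeapebadea

Rule 1 (intervocalic voicing): /p/ is a voiceless stop between vowels /o/ and /e/, so it voices to [b]. /t/ is a voiceless stop between vowels /a/ and /e/, so it voices to [d]. /lopeapbatea/ → lobeapbadea.
Rule 2 (stop-cluster e-epenthesis): /p/ and /b/ form a stop–stop cluster, so [e] is inserted between them. /lobeapbadea/ → lobeapebadea.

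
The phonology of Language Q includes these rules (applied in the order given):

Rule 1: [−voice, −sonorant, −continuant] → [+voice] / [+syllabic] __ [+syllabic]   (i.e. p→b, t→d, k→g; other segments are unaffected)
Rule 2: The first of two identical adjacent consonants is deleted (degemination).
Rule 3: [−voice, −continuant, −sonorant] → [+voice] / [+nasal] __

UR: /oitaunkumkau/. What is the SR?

Rule 1 (intervocalic voicing): /t/ is a voiceless stop between vowels /i/ and /a/, so it voices to [d]. /oitaunkumkau/ → oidaunkumkau.
Rule 2 (degemination): no segment meets the environment; /oidaunkumkau/ is unchanged.
Rule 3 (post-nasal voicing): /k/ is a voiceless stop immediately after the nasal /n/, so it voices to [g]. /k/ is a voiceless stop immediately after the nasal /m/, so it voices to [g]. /oidaunkumkau/ → oidaungumgau.

oidaungumgau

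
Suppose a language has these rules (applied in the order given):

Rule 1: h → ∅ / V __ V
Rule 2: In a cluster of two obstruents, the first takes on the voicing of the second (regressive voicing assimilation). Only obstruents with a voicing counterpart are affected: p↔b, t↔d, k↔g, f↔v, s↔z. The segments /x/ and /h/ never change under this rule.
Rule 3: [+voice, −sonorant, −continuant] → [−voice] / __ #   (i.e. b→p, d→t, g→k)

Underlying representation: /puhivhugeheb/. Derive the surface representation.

Rule 1 (intervocalic h-deletion): /h/ occurs between vowels /u/ and /i/, so it deletes. /h/ occurs between vowels /e/ and /e/, so it deletes. /puhivhugeheb/ → puivhugeeb.
Rule 2 (regressive voicing assimilation): /v/ precedes the voiceless obstruent /h/, so it devoices to [f] by assimilation. /puivhugeeb/ → puifhugeeb.
Rule 3 (final devoicing): /b/ is a voiced stop in word-final position, so it devoices to [p]. /puifhugeeb/ → puifhugeep.

puifhugeep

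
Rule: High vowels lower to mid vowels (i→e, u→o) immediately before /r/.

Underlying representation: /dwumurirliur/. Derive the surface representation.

Scanning /dwumurirliur/: /u/ at position 3 is not in the conditioning environment; /u/ is a high vowel immediately before /r/, so it lowers to [o]; /i/ is a high vowel immediately before /r/, so it lowers to [e]; /i/ at position 10 is not in the conditioning environment; /u/ is a high vowel immediately before /r/, so it lowers to [o].
Result: [dwumorerlior].

dwumorerlior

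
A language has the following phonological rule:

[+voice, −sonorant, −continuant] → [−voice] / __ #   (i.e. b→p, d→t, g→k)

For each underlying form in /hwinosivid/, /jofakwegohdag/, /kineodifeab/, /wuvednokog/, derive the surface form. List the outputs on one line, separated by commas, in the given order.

hwinosivit, jofakwegohdak, kineodifeap, wuvednokok

/hwinosivid/: /d/ is a voiced stop in word-final position, so it devoices to [t]. → [hwinosivit].
/jofakwegohdag/: /g/ is a voiced stop in word-final position, so it devoices to [k]. → [jofakwegohdak].
/kineodifeab/: /b/ is a voiced stop in word-final position, so it devoices to [p]. → [kineodifeap].
/wuvednokog/: /g/ is a voiced stop in word-final position, so it devoices to [k]. → [wuvednokok].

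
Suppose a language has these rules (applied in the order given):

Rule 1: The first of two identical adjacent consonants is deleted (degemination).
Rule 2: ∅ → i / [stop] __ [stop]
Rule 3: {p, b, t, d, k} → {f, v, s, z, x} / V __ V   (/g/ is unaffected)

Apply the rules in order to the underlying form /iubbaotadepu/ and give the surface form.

iuvaosazefu

Rule 1 (degemination): /bb/ is a geminate; the first /b/ deletes. /iubbaotadepu/ → iubaotadepu.
Rule 2 (stop-cluster i-epenthesis): no segment meets the environment; /iubaotadepu/ is unchanged.
Rule 3 (intervocalic spirantization): /b/ is a stop between vowels /u/ and /a/, so it spirantizes to the fricative [v]. /t/ is a stop between vowels /o/ and /a/, so it spirantizes to the fricative [s]. /d/ is a stop between vowels /a/ and /e/, so it spirantizes to the fricative [z]. /p/ is a stop between vowels /e/ and /u/, so it spirantizes to the fricative [f]. /iubaotadepu/ → iuvaosazefu.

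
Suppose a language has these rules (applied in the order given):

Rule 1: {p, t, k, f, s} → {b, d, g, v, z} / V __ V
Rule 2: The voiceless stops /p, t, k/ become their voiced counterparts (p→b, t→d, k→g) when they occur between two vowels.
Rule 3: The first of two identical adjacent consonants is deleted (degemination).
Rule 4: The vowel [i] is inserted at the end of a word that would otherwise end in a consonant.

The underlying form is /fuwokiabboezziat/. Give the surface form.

fuwogiaboeziati

Rule 1 (intervocalic voicing): /k/ is a voiceless obstruent between vowels /o/ and /i/, so it voices to [g]. /fuwokiabboezziat/ → fuwogiabboezziat.
Rule 2 (intervocalic voicing): no segment meets the environment; /fuwogiabboezziat/ is unchanged.
Rule 3 (degemination): /bb/ is a geminate; the first /b/ deletes. /zz/ is a geminate; the first /z/ deletes. /fuwogiabboezziat/ → fuwogiaboeziat.
Rule 4 (final i-epenthesis): the form ends in the consonant /t/, so [i] is inserted word-finally. /fuwogiaboeziat/ → fuwogiaboeziati.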